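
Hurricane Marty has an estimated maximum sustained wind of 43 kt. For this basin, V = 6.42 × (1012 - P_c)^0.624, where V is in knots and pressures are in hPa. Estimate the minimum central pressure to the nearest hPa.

ΔP = (V / 6.42)^(1/0.624) = (43/6.42)^1.603.
43/6.42 = 6.698; 6.698^1.603 ≈ 21.07 hPa.
P_c = 1012 − 21.07 = 990.93 ≈ 991 hPa.

991 hPa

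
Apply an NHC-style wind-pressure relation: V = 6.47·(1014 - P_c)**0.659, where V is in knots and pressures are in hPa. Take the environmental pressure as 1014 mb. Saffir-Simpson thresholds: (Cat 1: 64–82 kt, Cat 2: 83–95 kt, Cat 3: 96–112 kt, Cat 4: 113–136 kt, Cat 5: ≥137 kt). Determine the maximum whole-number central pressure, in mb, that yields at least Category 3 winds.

Category 3 begins at V = 96 kt.
Required ΔP = (96/6.47)^(1/0.659) = 14.838^1.517 ≈ 59.91 mb.
P_c ≤ 1014 − 59.91 = 954.09, so the highest integer P_c is 954 mb.

954 mb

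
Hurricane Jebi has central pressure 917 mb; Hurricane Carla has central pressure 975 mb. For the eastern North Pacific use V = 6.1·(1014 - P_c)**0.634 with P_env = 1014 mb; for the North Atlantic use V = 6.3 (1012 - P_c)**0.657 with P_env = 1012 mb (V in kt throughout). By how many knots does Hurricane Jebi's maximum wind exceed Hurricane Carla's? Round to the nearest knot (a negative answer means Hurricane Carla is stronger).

43 kt

Hurricane Jebi: ΔP = 97; V ≈ 6.1 × 97^0.634 ≈ 110.90 kt.
Hurricane Carla: ΔP = 37; V ≈ 6.3 × 37^0.657 ≈ 67.55 kt.
Difference ≈ 110.90 − 67.55 = 43.35 → 43 kt.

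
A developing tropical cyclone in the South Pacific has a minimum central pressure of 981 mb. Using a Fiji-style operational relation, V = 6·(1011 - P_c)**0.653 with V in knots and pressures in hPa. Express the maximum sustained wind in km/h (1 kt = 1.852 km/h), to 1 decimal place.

ΔP = 1011 − 981 = 30 mb.
V ≈ 6 × 30^0.653 = 6 × 9.216 ≈ 55.298 kt.
55.298 × 1.852 ≈ 102.41 km/h → 102.4 km/h.

102.4 km/h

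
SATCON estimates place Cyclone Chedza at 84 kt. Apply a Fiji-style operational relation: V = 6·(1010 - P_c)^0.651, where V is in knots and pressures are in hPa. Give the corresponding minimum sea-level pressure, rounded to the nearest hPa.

952 hPa

ΔP = (V / 6)^(1/0.651) = (84/6)^1.536.
84/6 = 14.000; 14.000^1.536 ≈ 57.62 hPa.
P_c = 1010 − 57.62 = 952.38 ≈ 952 hPa.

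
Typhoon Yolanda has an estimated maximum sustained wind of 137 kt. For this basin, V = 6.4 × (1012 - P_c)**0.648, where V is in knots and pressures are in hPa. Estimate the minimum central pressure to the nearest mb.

899 mb

ΔP = (V / 6.4)^(1/0.648) = (137/6.4)^1.543.
137/6.4 = 21.406; 21.406^1.543 ≈ 113.06 mb.
P_c = 1012 − 113.06 = 898.94 ≈ 899 mb.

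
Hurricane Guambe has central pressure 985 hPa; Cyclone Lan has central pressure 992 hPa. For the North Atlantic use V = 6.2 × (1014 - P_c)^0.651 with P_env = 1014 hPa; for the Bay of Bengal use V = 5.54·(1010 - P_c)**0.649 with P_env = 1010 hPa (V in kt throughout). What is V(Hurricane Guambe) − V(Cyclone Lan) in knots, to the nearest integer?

19 kt

Hurricane Guambe: ΔP = 29; V ≈ 6.2 × 29^0.651 ≈ 55.52 kt.
Cyclone Lan: ΔP = 18; V ≈ 5.54 × 18^0.649 ≈ 36.16 kt.
Difference ≈ 55.52 − 36.16 = 19.36 → 19 kt.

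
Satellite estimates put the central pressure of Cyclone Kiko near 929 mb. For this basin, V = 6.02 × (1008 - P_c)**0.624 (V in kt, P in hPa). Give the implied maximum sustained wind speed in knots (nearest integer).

ΔP = 1008 − 929 = 79 mb.
79^0.624 ≈ 15.280.
V ≈ 6.02 × 15.280 ≈ 92.0 kt.

92 kt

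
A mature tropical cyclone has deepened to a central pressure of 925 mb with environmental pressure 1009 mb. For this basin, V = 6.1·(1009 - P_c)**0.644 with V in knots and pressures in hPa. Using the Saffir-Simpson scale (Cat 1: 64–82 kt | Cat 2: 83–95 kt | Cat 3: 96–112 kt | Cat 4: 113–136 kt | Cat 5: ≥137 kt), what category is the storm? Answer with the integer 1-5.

ΔP = 1009 − 925 = 84 mb.
V ≈ 6.1 × 84^0.644 = 6.1 × 17.35 ≈ 106 kt.
106 kt falls in the Category 3 band.

3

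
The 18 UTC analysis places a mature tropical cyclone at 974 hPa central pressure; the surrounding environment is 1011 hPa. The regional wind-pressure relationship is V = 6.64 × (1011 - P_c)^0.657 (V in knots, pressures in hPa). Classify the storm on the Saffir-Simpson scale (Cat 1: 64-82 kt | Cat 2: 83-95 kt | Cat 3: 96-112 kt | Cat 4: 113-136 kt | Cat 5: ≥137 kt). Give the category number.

1

ΔP = 1011 − 974 = 37 hPa.
V ≈ 6.64 × 37^0.657 = 6.64 × 10.72 ≈ 71 kt.
71 kt falls in the Category 1 band.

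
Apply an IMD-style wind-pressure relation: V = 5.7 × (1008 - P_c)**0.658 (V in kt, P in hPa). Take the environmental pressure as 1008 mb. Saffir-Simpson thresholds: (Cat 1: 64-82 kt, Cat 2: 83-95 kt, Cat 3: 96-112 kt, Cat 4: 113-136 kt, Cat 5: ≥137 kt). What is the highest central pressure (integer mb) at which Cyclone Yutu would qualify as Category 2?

949 mb

Category 2 begins at V = 83 kt.
Required ΔP = (83/5.7)^(1/0.658) = 14.561^1.520 ≈ 58.58 mb.
P_c ≤ 1008 − 58.58 = 949.42, so the highest integer P_c is 949 mb.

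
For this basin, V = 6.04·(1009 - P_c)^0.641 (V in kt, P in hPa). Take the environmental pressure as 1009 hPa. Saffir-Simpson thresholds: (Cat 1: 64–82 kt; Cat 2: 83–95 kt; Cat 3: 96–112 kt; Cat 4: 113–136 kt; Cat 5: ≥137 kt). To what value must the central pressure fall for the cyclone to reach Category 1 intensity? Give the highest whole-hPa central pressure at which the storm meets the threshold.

Category 1 begins at V = 64 kt.
Required ΔP = (64/6.04)^(1/0.641) = 10.596^1.560 ≈ 39.75 hPa.
P_c ≤ 1009 − 39.75 = 969.25, so the highest integer P_c is 969 hPa.

969 hPa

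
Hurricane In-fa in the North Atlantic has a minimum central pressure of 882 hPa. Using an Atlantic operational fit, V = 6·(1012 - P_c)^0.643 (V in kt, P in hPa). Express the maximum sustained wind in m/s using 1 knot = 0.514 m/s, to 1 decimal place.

ΔP = 1012 − 882 = 130 hPa.
V ≈ 6 × 130^0.643 = 6 × 22.870 ≈ 137.220 kt.
137.220 × 0.514 ≈ 70.53 m/s → 70.5 m/s.

70.5 m/s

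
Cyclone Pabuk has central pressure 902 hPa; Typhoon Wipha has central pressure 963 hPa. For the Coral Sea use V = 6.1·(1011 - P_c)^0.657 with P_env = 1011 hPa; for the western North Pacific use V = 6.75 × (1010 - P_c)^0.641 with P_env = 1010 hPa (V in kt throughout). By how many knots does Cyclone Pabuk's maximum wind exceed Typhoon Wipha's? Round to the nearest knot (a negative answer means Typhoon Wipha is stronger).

Cyclone Pabuk: ΔP = 109; V ≈ 6.1 × 109^0.657 ≈ 133.02 kt.
Typhoon Wipha: ΔP = 47; V ≈ 6.75 × 47^0.641 ≈ 79.64 kt.
Difference ≈ 133.02 − 79.64 = 53.38 → 53 kt.

53 kt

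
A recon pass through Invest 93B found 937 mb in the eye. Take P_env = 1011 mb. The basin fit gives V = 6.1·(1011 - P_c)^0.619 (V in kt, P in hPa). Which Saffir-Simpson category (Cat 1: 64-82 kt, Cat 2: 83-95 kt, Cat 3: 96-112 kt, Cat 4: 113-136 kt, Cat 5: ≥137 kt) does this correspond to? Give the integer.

ΔP = 1011 − 937 = 74 mb.
V ≈ 6.1 × 74^0.619 = 6.1 × 14.36 ≈ 88 kt.
88 kt falls in the Category 2 band.

2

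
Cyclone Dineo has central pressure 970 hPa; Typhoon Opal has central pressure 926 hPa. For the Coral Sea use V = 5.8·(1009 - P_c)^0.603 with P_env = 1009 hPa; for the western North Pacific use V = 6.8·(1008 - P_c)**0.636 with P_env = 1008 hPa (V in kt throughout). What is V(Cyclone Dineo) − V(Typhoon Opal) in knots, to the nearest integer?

-59 kt

Cyclone Dineo: ΔP = 39; V ≈ 5.8 × 39^0.603 ≈ 52.83 kt.
Typhoon Opal: ΔP = 82; V ≈ 6.8 × 82^0.636 ≈ 112.12 kt.
Difference ≈ 52.83 − 112.12 = -59.29 → -59 kt.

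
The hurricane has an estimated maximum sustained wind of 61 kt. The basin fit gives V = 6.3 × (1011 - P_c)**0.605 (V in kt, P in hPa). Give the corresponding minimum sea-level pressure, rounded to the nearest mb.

ΔP = (V / 6.3)^(1/0.605) = (61/6.3)^1.653.
61/6.3 = 9.683; 9.683^1.653 ≈ 42.63 mb.
P_c = 1011 − 42.63 = 968.37 ≈ 968 mb.

968 mb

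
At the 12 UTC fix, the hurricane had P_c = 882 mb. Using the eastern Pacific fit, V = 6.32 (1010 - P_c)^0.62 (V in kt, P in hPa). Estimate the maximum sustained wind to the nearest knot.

ΔP = 1010 − 882 = 128 mb.
128^0.62 ≈ 20.252.
V ≈ 6.32 × 20.252 ≈ 128.0 kt.

128 kt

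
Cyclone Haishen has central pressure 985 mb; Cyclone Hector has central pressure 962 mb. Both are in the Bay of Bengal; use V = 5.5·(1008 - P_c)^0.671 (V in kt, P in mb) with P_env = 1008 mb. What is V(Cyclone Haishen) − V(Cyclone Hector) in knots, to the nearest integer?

-27 kt

Cyclone Haishen: ΔP = 23; V ≈ 5.5 × 23^0.671 ≈ 45.09 kt.
Cyclone Hector: ΔP = 46; V ≈ 5.5 × 46^0.671 ≈ 71.79 kt.
Difference ≈ 45.09 − 71.79 = -26.70 → -27 kt.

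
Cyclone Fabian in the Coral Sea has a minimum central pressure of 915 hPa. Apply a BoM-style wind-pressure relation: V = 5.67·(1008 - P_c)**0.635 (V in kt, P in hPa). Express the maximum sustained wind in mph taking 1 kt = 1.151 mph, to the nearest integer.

116 mph

ΔP = 1008 − 915 = 93 hPa.
V ≈ 5.67 × 93^0.635 = 5.67 × 17.782 ≈ 100.825 kt.
100.825 × 1.151 ≈ 116.05 mph → 116 mph.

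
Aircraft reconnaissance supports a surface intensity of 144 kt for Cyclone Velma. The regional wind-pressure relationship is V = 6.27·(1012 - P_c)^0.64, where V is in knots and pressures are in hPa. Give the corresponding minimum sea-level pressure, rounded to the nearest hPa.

ΔP = (V / 6.27)^(1/0.64) = (144/6.27)^1.562.
144/6.27 = 22.967; 22.967^1.562 ≈ 133.88 hPa.
P_c = 1012 − 133.88 = 878.12 ≈ 878 hPa.

878 hPa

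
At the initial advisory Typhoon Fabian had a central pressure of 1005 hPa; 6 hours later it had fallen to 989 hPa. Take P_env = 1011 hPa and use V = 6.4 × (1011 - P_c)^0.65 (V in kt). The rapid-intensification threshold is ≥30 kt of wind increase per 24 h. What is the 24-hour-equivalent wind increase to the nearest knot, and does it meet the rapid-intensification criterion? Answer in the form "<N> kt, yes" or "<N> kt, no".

109 kt, yes

V₁: ΔP = 6, V ≈ 6.4 × 6^0.65 ≈ 20.51 kt.
V₂: ΔP = 22, V ≈ 6.4 × 22^0.65 ≈ 47.73 kt.
ΔV over 6 h = 27.22 kt → 24 h equivalent = 27.22 × 24/6 ≈ 108.88 kt.
109 kt ≥ 30 kt ⇒ rapid intensification.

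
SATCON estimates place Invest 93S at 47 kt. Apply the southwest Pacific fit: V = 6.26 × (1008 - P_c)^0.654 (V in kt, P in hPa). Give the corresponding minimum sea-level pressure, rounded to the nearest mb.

ΔP = (V / 6.26)^(1/0.654) = (47/6.26)^1.529.
47/6.26 = 7.508; 7.508^1.529 ≈ 21.81 mb.
P_c = 1008 − 21.81 = 986.19 ≈ 986 mb.

986 mb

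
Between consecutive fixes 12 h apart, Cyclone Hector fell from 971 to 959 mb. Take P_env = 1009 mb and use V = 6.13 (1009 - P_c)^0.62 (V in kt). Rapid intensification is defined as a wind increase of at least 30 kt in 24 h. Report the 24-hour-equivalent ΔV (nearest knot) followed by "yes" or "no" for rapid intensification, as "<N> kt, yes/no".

V₁: ΔP = 38, V ≈ 6.13 × 38^0.62 ≈ 58.47 kt.
V₂: ΔP = 50, V ≈ 6.13 × 50^0.62 ≈ 69.31 kt.
ΔV over 12 h = 10.84 kt → 24 h equivalent = 10.84 × 24/12 ≈ 21.68 kt.
22 kt < 30 kt ⇒ not rapid intensification.

22 kt, no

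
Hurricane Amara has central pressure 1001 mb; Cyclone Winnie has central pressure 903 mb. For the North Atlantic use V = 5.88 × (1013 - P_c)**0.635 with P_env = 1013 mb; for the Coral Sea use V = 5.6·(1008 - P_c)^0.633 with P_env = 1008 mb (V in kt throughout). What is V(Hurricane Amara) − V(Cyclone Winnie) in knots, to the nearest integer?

Hurricane Amara: ΔP = 12; V ≈ 5.88 × 12^0.635 ≈ 28.49 kt.
Cyclone Winnie: ΔP = 105; V ≈ 5.6 × 105^0.633 ≈ 106.56 kt.
Difference ≈ 28.49 − 106.56 = -78.07 → -78 kt.

-78 kt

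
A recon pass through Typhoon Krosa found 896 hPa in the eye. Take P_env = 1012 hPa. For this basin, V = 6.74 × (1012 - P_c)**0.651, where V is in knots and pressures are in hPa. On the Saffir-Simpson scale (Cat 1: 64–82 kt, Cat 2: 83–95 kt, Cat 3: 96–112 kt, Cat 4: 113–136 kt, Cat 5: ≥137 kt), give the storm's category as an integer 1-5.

5

ΔP = 1012 − 896 = 116 hPa.
V ≈ 6.74 × 116^0.651 = 6.74 × 22.08 ≈ 149 kt.
149 kt falls in the Category 5 band.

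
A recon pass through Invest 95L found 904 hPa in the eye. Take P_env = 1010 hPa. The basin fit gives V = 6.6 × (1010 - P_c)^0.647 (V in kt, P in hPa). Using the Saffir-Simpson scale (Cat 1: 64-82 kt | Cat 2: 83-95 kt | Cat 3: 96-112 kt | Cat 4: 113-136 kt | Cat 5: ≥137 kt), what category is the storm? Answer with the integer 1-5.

4

ΔP = 1010 − 904 = 106 hPa.
V ≈ 6.6 × 106^0.647 = 6.6 × 20.43 ≈ 135 kt.
135 kt falls in the Category 4 band.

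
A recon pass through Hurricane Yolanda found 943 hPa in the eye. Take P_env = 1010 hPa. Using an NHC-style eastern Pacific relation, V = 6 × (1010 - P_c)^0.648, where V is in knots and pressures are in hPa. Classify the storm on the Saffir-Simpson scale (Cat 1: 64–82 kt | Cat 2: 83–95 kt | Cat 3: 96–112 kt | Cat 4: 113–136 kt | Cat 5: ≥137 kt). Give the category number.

2

ΔP = 1010 − 943 = 67 hPa.
V ≈ 6 × 67^0.648 = 6 × 15.25 ≈ 92 kt.
92 kt falls in the Category 2 band.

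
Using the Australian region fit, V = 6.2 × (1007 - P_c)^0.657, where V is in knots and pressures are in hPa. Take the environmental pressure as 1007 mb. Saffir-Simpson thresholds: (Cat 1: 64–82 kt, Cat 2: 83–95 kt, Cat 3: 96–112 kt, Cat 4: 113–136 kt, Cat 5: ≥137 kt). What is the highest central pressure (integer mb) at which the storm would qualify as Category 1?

Category 1 begins at V = 64 kt.
Required ΔP = (64/6.2)^(1/0.657) = 10.323^1.522 ≈ 34.92 mb.
P_c ≤ 1007 − 34.92 = 972.08, so the highest integer P_c is 972 mb.

972 mb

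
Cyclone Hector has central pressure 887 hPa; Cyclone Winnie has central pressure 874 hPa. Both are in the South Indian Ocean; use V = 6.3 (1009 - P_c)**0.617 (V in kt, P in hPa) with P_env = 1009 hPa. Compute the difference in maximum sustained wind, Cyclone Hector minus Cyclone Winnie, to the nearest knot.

-8 kt

Cyclone Hector: ΔP = 122; V ≈ 6.3 × 122^0.617 ≈ 122.07 kt.
Cyclone Winnie: ΔP = 135; V ≈ 6.3 × 135^0.617 ≈ 129.94 kt.
Difference ≈ 122.07 − 129.94 = -7.87 → -8 kt.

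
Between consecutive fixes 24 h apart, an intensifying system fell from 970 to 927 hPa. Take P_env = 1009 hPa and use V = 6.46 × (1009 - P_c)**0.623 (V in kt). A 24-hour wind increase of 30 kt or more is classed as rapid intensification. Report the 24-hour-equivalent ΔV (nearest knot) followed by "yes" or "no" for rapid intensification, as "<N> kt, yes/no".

V₁: ΔP = 39, V ≈ 6.46 × 39^0.623 ≈ 63.31 kt.
V₂: ΔP = 82, V ≈ 6.46 × 82^0.623 ≈ 100.59 kt.
ΔV over 24 h = 37.28 kt → 24 h equivalent = 37.28 × 24/24 ≈ 37.28 kt.
37 kt ≥ 30 kt ⇒ rapid intensification.

37 kt, yes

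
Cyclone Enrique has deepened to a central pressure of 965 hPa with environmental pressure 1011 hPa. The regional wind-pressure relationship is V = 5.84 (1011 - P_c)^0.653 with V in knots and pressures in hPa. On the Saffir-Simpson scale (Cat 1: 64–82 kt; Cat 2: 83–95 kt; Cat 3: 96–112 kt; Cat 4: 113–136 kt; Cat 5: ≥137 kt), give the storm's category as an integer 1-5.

1

ΔP = 1011 − 965 = 46 hPa.
V ≈ 5.84 × 46^0.653 = 5.84 × 12.18 ≈ 71 kt.
71 kt falls in the Category 1 band.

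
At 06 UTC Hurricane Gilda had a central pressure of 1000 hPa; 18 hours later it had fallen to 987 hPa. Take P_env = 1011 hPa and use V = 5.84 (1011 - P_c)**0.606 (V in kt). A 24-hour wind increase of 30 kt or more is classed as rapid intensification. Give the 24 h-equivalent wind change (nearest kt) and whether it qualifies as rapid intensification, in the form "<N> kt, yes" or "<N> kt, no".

V₁: ΔP = 11, V ≈ 5.84 × 11^0.606 ≈ 24.97 kt.
V₂: ΔP = 24, V ≈ 5.84 × 24^0.606 ≈ 40.07 kt.
ΔV over 18 h = 15.10 kt → 24 h equivalent = 15.10 × 24/18 ≈ 20.13 kt.
20 kt < 30 kt ⇒ not rapid intensification.

20 kt, no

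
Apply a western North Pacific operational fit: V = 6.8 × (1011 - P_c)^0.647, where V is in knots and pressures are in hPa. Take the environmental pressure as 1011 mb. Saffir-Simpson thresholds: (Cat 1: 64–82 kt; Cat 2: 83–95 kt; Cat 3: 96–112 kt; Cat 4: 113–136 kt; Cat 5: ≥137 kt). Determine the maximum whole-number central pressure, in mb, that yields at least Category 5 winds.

Category 5 begins at V = 137 kt.
Required ΔP = (137/6.8)^(1/0.647) = 20.147^1.546 ≈ 103.70 mb.
P_c ≤ 1011 − 103.70 = 907.30, so the highest integer P_c is 907 mb.

907 mb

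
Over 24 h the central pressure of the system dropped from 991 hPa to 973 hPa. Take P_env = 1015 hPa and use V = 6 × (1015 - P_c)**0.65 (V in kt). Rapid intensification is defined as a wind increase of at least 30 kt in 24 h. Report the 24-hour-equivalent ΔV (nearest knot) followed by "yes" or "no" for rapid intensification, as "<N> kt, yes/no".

V₁: ΔP = 24, V ≈ 6 × 24^0.65 ≈ 47.35 kt.
V₂: ΔP = 42, V ≈ 6 × 42^0.65 ≈ 68.12 kt.
ΔV over 24 h = 20.77 kt → 24 h equivalent = 20.77 × 24/24 ≈ 20.77 kt.
21 kt < 30 kt ⇒ not rapid intensification.

21 kt, no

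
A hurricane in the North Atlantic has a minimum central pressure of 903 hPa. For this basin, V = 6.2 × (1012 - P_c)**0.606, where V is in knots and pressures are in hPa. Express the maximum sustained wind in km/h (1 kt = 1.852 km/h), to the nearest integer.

197 km/h

ΔP = 1012 − 903 = 109 hPa.
V ≈ 6.2 × 109^0.606 = 6.2 × 17.166 ≈ 106.432 kt.
106.432 × 1.852 ≈ 197.11 km/h → 197 km/h.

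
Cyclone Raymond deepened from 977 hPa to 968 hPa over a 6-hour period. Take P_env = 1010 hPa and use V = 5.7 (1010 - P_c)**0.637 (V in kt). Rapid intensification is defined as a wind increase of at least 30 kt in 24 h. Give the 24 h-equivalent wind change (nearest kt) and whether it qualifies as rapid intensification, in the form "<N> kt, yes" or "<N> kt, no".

V₁: ΔP = 33, V ≈ 5.7 × 33^0.637 ≈ 52.86 kt.
V₂: ΔP = 42, V ≈ 5.7 × 42^0.637 ≈ 61.64 kt.
ΔV over 6 h = 8.78 kt → 24 h equivalent = 8.78 × 24/6 ≈ 35.12 kt.
35 kt ≥ 30 kt ⇒ rapid intensification.

35 kt, yes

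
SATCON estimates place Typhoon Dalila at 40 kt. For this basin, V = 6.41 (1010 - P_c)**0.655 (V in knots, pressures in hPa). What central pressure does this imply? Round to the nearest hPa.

ΔP = (V / 6.41)^(1/0.655) = (40/6.41)^1.527.
40/6.41 = 6.240; 6.240^1.527 ≈ 16.37 hPa.
P_c = 1010 − 16.37 = 993.63 ≈ 994 hPa.

994 hPa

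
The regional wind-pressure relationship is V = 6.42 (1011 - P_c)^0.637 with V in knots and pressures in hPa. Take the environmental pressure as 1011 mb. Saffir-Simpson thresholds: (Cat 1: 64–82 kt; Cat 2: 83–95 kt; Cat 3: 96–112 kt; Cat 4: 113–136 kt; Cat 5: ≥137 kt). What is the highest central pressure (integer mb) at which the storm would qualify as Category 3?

Category 3 begins at V = 96 kt.
Required ΔP = (96/6.42)^(1/0.637) = 14.953^1.570 ≈ 69.85 mb.
P_c ≤ 1011 − 69.85 = 941.15, so the highest integer P_c is 941 mb.

941 mb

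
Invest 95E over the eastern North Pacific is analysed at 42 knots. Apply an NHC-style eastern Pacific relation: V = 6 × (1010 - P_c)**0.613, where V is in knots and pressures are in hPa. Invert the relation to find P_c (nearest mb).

ΔP = (V / 6)^(1/0.613) = (42/6)^1.631.
42/6 = 7.000; 7.000^1.631 ≈ 23.91 mb.
P_c = 1010 − 23.91 = 986.09 ≈ 986 mb.

986 mb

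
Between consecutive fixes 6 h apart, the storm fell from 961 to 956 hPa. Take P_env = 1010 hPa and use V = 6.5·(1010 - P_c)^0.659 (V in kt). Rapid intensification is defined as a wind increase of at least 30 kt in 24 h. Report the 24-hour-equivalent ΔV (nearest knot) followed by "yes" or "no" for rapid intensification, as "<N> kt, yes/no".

22 kt, no

V₁: ΔP = 49, V ≈ 6.5 × 49^0.659 ≈ 84.48 kt.
V₂: ΔP = 54, V ≈ 6.5 × 54^0.659 ≈ 90.07 kt.
ΔV over 6 h = 5.59 kt → 24 h equivalent = 5.59 × 24/6 ≈ 22.36 kt.
22 kt < 30 kt ⇒ not rapid intensification.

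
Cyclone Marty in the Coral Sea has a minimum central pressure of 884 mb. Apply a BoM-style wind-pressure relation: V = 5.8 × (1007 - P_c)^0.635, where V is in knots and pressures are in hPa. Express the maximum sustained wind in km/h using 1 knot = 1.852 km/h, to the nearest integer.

ΔP = 1007 − 884 = 123 mb.
V ≈ 5.8 × 123^0.635 = 5.8 × 21.237 ≈ 123.174 kt.
123.174 × 1.852 ≈ 228.12 km/h → 228 km/h.

228 km/h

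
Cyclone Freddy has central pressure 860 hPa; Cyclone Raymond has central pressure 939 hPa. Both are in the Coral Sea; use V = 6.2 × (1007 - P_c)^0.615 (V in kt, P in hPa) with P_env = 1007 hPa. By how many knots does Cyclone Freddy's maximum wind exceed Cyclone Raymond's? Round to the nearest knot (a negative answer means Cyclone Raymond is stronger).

50 kt

Cyclone Freddy: ΔP = 147; V ≈ 6.2 × 147^0.615 ≈ 133.44 kt.
Cyclone Raymond: ΔP = 68; V ≈ 6.2 × 68^0.615 ≈ 83.06 kt.
Difference ≈ 133.44 − 83.06 = 50.38 → 50 kt.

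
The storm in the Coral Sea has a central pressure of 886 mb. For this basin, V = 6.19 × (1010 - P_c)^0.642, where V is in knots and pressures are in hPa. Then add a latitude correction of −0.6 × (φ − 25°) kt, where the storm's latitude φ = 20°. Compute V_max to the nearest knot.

ΔP = 1010 − 886 = 124 mb.
124^0.642 ≈ 22.079.
V ≈ 6.19 × 22.079 ≈ 136.7 kt.
Latitude correction: −0.6 × (20 − 25) = 3 kt.
Corrected V ≈ 139.7 kt → 140 kt.

140 kt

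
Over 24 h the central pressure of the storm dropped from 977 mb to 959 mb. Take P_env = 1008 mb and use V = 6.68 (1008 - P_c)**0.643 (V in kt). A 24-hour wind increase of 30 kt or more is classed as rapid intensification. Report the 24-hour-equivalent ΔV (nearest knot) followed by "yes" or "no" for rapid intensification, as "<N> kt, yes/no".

21 kt, no

V₁: ΔP = 31, V ≈ 6.68 × 31^0.643 ≈ 60.77 kt.
V₂: ΔP = 49, V ≈ 6.68 × 49^0.643 ≈ 81.58 kt.
ΔV over 24 h = 20.81 kt → 24 h equivalent = 20.81 × 24/24 ≈ 20.81 kt.
21 kt < 30 kt ⇒ not rapid intensification.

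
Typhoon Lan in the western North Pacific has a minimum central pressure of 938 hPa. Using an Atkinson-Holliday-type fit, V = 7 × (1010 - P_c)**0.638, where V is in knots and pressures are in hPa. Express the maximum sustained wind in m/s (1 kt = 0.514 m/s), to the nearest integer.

55 m/s

ΔP = 1010 − 938 = 72 hPa.
V ≈ 7 × 72^0.638 = 7 × 15.310 ≈ 107.171 kt.
107.171 × 0.514 ≈ 55.09 m/s → 55 m/s.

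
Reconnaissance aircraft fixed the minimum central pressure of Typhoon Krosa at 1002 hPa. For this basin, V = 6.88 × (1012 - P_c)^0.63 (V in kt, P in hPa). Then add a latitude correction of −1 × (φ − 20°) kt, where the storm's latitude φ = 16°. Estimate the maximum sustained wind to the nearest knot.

ΔP = 1012 − 1002 = 10 hPa.
10^0.63 ≈ 4.266.
V ≈ 6.88 × 4.266 ≈ 29.3 kt.
Latitude correction: −1 × (16 − 20) = 4 kt.
Corrected V ≈ 33.3 kt → 33 kt.

33 kt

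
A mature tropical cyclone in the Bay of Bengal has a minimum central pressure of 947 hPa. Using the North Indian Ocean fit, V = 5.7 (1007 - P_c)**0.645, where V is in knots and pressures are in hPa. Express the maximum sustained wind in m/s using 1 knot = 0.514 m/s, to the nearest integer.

41 m/s

ΔP = 1007 − 947 = 60 hPa.
V ≈ 5.7 × 60^0.645 = 5.7 × 14.025 ≈ 79.943 kt.
79.943 × 0.514 ≈ 41.09 m/s → 41 m/s.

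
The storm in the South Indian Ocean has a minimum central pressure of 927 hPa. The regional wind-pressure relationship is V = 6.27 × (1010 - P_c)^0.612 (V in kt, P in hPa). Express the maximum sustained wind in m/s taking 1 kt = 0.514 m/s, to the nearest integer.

ΔP = 1010 − 927 = 83 hPa.
V ≈ 6.27 × 83^0.612 = 6.27 × 14.944 ≈ 93.701 kt.
93.701 × 0.514 ≈ 48.16 m/s → 48 m/s.

48 m/s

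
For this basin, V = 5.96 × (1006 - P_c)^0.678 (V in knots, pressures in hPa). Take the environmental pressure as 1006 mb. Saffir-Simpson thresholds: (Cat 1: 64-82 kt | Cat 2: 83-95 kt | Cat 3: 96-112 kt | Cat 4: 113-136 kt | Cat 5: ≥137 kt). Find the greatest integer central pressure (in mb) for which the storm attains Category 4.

929 mb

Category 4 begins at V = 113 kt.
Required ΔP = (113/5.96)^(1/0.678) = 18.960^1.475 ≈ 76.68 mb.
P_c ≤ 1006 − 76.68 = 929.32, so the highest integer P_c is 929 mb.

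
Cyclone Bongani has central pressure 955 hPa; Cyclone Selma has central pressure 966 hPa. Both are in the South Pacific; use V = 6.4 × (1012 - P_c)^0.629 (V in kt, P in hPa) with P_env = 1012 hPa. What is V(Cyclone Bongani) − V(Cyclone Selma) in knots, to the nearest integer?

Cyclone Bongani: ΔP = 57; V ≈ 6.4 × 57^0.629 ≈ 81.40 kt.
Cyclone Selma: ΔP = 46; V ≈ 6.4 × 46^0.629 ≈ 71.13 kt.
Difference ≈ 81.40 − 71.13 = 10.27 → 10 kt.

10 kt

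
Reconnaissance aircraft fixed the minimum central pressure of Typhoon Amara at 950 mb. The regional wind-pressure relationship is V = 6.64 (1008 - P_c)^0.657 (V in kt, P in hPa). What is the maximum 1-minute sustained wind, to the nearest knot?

96 kt

ΔP = 1008 − 950 = 58 mb.
58^0.657 ≈ 14.407.
V ≈ 6.64 × 14.407 ≈ 95.7 kt.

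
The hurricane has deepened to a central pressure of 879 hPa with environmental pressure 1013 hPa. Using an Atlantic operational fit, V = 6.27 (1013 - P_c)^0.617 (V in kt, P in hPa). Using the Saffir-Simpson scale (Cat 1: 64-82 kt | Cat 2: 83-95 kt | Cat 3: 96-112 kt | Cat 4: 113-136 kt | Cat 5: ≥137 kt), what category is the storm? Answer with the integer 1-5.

ΔP = 1013 − 879 = 134 hPa.
V ≈ 6.27 × 134^0.617 = 6.27 × 20.53 ≈ 129 kt.
129 kt falls in the Category 4 band.

4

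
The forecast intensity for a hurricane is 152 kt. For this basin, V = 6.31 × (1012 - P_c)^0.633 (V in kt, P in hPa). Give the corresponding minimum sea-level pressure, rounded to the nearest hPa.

ΔP = (V / 6.31)^(1/0.633) = (152/6.31)^1.580.
152/6.31 = 24.089; 24.089^1.580 ≈ 152.39 hPa.
P_c = 1012 − 152.39 = 859.61 ≈ 860 hPa.

860 hPa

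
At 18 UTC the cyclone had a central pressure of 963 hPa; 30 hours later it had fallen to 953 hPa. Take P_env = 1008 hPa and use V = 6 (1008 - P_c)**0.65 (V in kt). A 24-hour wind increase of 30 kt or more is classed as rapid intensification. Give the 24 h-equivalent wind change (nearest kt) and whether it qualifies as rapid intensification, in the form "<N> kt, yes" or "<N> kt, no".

8 kt, no

V₁: ΔP = 45, V ≈ 6 × 45^0.65 ≈ 71.24 kt.
V₂: ΔP = 55, V ≈ 6 × 55^0.65 ≈ 81.17 kt.
ΔV over 30 h = 9.93 kt → 24 h equivalent = 9.93 × 24/30 ≈ 7.94 kt.
8 kt < 30 kt ⇒ not rapid intensification.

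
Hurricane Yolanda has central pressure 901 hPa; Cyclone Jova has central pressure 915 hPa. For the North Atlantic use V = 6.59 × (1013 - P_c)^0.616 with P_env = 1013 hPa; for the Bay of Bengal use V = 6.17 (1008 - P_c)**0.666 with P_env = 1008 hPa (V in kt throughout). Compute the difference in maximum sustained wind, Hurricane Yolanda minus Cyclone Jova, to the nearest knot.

-6 kt

Hurricane Yolanda: ΔP = 112; V ≈ 6.59 × 112^0.616 ≈ 120.56 kt.
Cyclone Jova: ΔP = 93; V ≈ 6.17 × 93^0.666 ≈ 126.27 kt.
Difference ≈ 120.56 − 126.27 = -5.71 → -6 kt.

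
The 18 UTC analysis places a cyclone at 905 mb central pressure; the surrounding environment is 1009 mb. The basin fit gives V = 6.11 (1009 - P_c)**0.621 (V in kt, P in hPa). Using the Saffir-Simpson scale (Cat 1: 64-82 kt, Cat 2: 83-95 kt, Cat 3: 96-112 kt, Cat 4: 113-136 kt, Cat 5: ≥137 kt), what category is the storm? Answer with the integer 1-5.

ΔP = 1009 − 905 = 104 mb.
V ≈ 6.11 × 104^0.621 = 6.11 × 17.89 ≈ 109 kt.
109 kt falls in the Category 3 band.

3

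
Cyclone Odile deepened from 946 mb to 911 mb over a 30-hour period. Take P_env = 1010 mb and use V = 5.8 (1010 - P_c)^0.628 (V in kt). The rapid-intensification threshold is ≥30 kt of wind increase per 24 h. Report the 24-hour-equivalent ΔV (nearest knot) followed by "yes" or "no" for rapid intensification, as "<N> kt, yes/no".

V₁: ΔP = 64, V ≈ 5.8 × 64^0.628 ≈ 79.01 kt.
V₂: ΔP = 99, V ≈ 5.8 × 99^0.628 ≈ 103.92 kt.
ΔV over 30 h = 24.91 kt → 24 h equivalent = 24.91 × 24/30 ≈ 19.93 kt.
20 kt < 30 kt ⇒ not rapid intensification.

20 kt, no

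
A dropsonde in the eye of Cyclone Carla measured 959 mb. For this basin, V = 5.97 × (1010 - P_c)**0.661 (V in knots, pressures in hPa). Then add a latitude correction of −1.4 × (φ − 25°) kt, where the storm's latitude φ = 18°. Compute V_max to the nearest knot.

ΔP = 1010 − 959 = 51 mb.
51^0.661 ≈ 13.449.
V ≈ 5.97 × 13.449 ≈ 80.3 kt.
Latitude correction: −1.4 × (18 − 25) = 9.8 kt.
Corrected V ≈ 90.1 kt → 90 kt.

90 kt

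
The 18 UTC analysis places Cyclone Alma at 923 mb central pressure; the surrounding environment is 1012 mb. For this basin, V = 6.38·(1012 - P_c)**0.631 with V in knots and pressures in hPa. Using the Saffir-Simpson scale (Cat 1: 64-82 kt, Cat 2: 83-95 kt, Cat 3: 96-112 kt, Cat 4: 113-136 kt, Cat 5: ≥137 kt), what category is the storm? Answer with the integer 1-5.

ΔP = 1012 − 923 = 89 mb.
V ≈ 6.38 × 89^0.631 = 6.38 × 16.98 ≈ 108 kt.
108 kt falls in the Category 3 band.

3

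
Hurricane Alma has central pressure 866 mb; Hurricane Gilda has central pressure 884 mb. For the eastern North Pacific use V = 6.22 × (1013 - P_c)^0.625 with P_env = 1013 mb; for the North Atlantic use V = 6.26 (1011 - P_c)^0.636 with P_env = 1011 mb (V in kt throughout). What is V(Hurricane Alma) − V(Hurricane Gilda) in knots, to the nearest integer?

4 kt

Hurricane Alma: ΔP = 147; V ≈ 6.22 × 147^0.625 ≈ 140.72 kt.
Hurricane Gilda: ΔP = 127; V ≈ 6.26 × 127^0.636 ≈ 136.33 kt.
Difference ≈ 140.72 − 136.33 = 4.39 → 4 kt.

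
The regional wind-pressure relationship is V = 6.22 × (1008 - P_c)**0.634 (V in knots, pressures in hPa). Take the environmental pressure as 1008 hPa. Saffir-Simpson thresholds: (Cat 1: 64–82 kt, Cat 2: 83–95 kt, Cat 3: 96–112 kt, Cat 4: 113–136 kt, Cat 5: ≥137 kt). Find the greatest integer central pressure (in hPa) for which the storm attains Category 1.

Category 1 begins at V = 64 kt.
Required ΔP = (64/6.22)^(1/0.634) = 10.289^1.577 ≈ 39.52 hPa.
P_c ≤ 1008 − 39.52 = 968.48, so the highest integer P_c is 968 hPa.

968 hPa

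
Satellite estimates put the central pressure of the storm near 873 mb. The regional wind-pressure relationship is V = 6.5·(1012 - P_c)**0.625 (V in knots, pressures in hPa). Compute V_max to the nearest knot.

ΔP = 1012 − 873 = 139 mb.
139^0.625 ≈ 21.847.
V ≈ 6.5 × 21.847 ≈ 142.0 kt.

142 kt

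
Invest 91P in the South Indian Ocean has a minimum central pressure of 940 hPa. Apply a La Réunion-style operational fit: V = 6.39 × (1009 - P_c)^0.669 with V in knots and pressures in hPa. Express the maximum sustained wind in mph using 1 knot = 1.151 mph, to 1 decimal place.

125.0 mph

ΔP = 1009 − 940 = 69 hPa.
V ≈ 6.39 × 69^0.669 = 6.39 × 16.990 ≈ 108.565 kt.
108.565 × 1.151 ≈ 124.96 mph → 125.0 mph.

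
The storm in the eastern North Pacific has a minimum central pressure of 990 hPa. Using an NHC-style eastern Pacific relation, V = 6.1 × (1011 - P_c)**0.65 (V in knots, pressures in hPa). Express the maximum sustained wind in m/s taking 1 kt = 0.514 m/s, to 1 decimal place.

22.7 m/s

ΔP = 1011 − 990 = 21 hPa.
V ≈ 6.1 × 21^0.65 = 6.1 × 7.235 ≈ 44.134 kt.
44.134 × 0.514 ≈ 22.68 m/s → 22.7 m/s.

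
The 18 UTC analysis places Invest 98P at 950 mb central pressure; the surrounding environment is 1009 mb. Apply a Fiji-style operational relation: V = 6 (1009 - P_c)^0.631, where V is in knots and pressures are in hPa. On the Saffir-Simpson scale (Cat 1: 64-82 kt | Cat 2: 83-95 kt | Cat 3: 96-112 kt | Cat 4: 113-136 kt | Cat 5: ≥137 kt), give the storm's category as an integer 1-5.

1

ΔP = 1009 − 950 = 59 mb.
V ≈ 6 × 59^0.631 = 6 × 13.10 ≈ 79 kt.
79 kt falls in the Category 1 band.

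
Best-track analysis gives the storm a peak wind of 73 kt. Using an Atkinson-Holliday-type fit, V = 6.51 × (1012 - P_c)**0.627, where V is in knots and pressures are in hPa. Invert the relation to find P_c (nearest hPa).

965 hPa

ΔP = (V / 6.51)^(1/0.627) = (73/6.51)^1.595.
73/6.51 = 11.214; 11.214^1.595 ≈ 47.23 hPa.
P_c = 1012 − 47.23 = 964.77 ≈ 965 hPa.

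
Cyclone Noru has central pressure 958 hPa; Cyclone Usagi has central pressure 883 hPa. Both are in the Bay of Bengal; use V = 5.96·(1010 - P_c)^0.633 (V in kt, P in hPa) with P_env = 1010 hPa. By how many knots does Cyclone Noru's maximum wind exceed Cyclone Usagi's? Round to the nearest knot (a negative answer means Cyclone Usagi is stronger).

Cyclone Noru: ΔP = 52; V ≈ 5.96 × 52^0.633 ≈ 72.69 kt.
Cyclone Usagi: ΔP = 127; V ≈ 5.96 × 127^0.633 ≈ 127.92 kt.
Difference ≈ 72.69 − 127.92 = -55.23 → -55 kt.

-55 kt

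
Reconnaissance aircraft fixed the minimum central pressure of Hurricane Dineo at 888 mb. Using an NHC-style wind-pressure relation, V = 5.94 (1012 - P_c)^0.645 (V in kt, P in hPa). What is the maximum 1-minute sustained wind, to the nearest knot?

133 kt

ΔP = 1012 − 888 = 124 mb.
124^0.645 ≈ 22.400.
V ≈ 5.94 × 22.400 ≈ 133.1 kt.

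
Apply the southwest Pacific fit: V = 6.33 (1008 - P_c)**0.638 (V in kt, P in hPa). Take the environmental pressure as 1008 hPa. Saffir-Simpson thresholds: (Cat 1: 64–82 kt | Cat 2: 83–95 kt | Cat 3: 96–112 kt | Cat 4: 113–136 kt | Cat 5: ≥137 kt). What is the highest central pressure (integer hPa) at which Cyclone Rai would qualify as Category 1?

Category 1 begins at V = 64 kt.
Required ΔP = (64/6.33)^(1/0.638) = 10.111^1.567 ≈ 37.57 hPa.
P_c ≤ 1008 − 37.57 = 970.43, so the highest integer P_c is 970 hPa.

970 hPa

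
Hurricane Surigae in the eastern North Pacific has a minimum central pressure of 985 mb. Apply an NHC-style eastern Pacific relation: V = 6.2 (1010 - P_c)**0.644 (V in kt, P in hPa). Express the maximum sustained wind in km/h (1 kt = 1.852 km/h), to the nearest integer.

91 km/h

ΔP = 1010 − 985 = 25 mb.
V ≈ 6.2 × 25^0.644 = 6.2 × 7.948 ≈ 49.279 kt.
49.279 × 1.852 ≈ 91.27 km/h → 91 km/h.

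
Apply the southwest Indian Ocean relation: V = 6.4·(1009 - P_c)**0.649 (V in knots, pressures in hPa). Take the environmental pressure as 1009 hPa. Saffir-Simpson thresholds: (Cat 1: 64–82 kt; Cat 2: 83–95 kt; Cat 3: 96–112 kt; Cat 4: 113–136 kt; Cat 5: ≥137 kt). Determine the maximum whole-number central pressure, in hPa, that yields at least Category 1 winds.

974 hPa

Category 1 begins at V = 64 kt.
Required ΔP = (64/6.4)^(1/0.649) = 10.000^1.541 ≈ 34.74 hPa.
P_c ≤ 1009 − 34.74 = 974.26, so the highest integer P_c is 974 hPa.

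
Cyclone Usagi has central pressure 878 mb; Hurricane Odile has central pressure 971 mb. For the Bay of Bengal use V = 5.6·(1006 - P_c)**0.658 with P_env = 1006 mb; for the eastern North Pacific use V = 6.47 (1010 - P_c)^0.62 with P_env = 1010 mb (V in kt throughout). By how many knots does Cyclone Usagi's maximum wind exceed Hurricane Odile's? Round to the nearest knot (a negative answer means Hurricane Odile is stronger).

Cyclone Usagi: ΔP = 128; V ≈ 5.6 × 128^0.658 ≈ 136.37 kt.
Hurricane Odile: ΔP = 39; V ≈ 6.47 × 39^0.62 ≈ 62.71 kt.
Difference ≈ 136.37 − 62.71 = 73.66 → 74 kt.

74 kt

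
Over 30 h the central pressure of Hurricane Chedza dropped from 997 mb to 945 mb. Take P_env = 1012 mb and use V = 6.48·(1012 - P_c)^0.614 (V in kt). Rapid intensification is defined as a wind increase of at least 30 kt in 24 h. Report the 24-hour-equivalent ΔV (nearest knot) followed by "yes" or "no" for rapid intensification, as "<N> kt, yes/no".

41 kt, yes

V₁: ΔP = 15, V ≈ 6.48 × 15^0.614 ≈ 34.17 kt.
V₂: ΔP = 67, V ≈ 6.48 × 67^0.614 ≈ 85.66 kt.
ΔV over 30 h = 51.49 kt → 24 h equivalent = 51.49 × 24/30 ≈ 41.19 kt.
41 kt ≥ 30 kt ⇒ rapid intensification.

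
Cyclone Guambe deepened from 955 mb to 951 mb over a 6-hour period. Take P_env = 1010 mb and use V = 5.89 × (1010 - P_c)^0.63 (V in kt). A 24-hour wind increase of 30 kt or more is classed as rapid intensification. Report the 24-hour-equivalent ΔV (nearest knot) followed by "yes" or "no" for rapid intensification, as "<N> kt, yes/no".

V₁: ΔP = 55, V ≈ 5.89 × 55^0.63 ≈ 73.54 kt.
V₂: ΔP = 59, V ≈ 5.89 × 59^0.63 ≈ 76.87 kt.
ΔV over 6 h = 3.33 kt → 24 h equivalent = 3.33 × 24/6 ≈ 13.32 kt.
13 kt < 30 kt ⇒ not rapid intensification.

13 kt, no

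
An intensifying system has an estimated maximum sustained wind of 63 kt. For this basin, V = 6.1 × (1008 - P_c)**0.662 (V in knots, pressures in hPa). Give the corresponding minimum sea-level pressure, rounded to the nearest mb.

974 mb

ΔP = (V / 6.1)^(1/0.662) = (63/6.1)^1.511.
63/6.1 = 10.328; 10.328^1.511 ≈ 34.02 mb.
P_c = 1008 − 34.02 = 973.98 ≈ 974 mb.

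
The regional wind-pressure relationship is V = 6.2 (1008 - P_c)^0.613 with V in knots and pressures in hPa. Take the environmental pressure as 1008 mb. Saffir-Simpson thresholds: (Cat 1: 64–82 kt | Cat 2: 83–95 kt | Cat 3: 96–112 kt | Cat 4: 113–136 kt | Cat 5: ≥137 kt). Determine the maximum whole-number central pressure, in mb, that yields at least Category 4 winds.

Category 4 begins at V = 113 kt.
Required ΔP = (113/6.2)^(1/0.613) = 18.226^1.631 ≈ 113.92 mb.
P_c ≤ 1008 − 113.92 = 894.08, so the highest integer P_c is 894 mb.

894 mb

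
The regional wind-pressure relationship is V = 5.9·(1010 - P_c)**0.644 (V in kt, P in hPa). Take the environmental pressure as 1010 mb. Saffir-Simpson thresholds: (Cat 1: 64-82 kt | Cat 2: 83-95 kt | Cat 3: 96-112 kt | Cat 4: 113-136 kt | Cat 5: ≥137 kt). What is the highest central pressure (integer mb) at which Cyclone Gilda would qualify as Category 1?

969 mb

Category 1 begins at V = 64 kt.
Required ΔP = (64/5.9)^(1/0.644) = 10.847^1.553 ≈ 40.52 mb.
P_c ≤ 1010 − 40.52 = 969.48, so the highest integer P_c is 969 mb.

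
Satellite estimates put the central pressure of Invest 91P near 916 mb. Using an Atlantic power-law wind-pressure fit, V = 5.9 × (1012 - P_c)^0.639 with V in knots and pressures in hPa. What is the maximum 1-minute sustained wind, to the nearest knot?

ΔP = 1012 − 916 = 96 mb.
96^0.639 ≈ 18.479.
V ≈ 5.9 × 18.479 ≈ 109.0 kt.

109 kt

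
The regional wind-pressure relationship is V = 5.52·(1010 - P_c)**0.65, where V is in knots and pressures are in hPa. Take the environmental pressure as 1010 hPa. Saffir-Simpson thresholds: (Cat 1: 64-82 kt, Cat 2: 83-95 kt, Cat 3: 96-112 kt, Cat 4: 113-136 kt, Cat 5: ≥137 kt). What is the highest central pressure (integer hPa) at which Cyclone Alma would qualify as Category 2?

945 hPa

Category 2 begins at V = 83 kt.
Required ΔP = (83/5.52)^(1/0.65) = 15.036^1.538 ≈ 64.71 hPa.
P_c ≤ 1010 − 64.71 = 945.29, so the highest integer P_c is 945 hPa.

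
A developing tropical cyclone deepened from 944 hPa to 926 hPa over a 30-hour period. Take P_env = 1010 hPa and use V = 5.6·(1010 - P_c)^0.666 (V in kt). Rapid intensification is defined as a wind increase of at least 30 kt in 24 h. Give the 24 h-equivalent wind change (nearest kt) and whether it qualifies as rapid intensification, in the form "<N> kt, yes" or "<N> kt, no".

V₁: ΔP = 66, V ≈ 5.6 × 66^0.666 ≈ 91.20 kt.
V₂: ΔP = 84, V ≈ 5.6 × 84^0.666 ≈ 107.09 kt.
ΔV over 30 h = 15.89 kt → 24 h equivalent = 15.89 × 24/30 ≈ 12.71 kt.
13 kt < 30 kt ⇒ not rapid intensification.

13 kt, no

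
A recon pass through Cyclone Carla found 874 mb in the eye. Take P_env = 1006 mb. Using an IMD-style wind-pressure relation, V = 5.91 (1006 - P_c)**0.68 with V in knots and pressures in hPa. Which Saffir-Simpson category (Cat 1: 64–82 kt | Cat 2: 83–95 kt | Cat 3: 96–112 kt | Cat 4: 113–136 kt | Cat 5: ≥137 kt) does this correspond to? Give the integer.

5

ΔP = 1006 − 874 = 132 mb.
V ≈ 5.91 × 132^0.68 = 5.91 × 27.67 ≈ 164 kt.
164 kt falls in the Category 5 band.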